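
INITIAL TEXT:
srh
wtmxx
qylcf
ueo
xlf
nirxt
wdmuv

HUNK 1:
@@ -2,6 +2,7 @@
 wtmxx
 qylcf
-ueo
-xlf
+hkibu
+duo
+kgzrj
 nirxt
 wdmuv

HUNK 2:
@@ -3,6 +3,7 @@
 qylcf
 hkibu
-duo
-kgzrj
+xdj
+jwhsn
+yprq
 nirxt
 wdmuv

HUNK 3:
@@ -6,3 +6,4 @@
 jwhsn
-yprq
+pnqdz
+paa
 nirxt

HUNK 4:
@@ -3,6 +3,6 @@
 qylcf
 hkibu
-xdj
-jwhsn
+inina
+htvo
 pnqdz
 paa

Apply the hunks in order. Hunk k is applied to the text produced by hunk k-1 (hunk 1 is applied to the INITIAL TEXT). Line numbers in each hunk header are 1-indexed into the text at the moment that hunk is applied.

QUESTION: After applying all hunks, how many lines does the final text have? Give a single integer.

Hunk 1: at line 2 remove [ueo,xlf] add [hkibu,duo,kgzrj] -> 8 lines: srh wtmxx qylcf hkibu duo kgzrj nirxt wdmuv
Hunk 2: at line 3 remove [duo,kgzrj] add [xdj,jwhsn,yprq] -> 9 lines: srh wtmxx qylcf hkibu xdj jwhsn yprq nirxt wdmuv
Hunk 3: at line 6 remove [yprq] add [pnqdz,paa] -> 10 lines: srh wtmxx qylcf hkibu xdj jwhsn pnqdz paa nirxt wdmuv
Hunk 4: at line 3 remove [xdj,jwhsn] add [inina,htvo] -> 10 lines: srh wtmxx qylcf hkibu inina htvo pnqdz paa nirxt wdmuv
Final line count: 10

Answer: 10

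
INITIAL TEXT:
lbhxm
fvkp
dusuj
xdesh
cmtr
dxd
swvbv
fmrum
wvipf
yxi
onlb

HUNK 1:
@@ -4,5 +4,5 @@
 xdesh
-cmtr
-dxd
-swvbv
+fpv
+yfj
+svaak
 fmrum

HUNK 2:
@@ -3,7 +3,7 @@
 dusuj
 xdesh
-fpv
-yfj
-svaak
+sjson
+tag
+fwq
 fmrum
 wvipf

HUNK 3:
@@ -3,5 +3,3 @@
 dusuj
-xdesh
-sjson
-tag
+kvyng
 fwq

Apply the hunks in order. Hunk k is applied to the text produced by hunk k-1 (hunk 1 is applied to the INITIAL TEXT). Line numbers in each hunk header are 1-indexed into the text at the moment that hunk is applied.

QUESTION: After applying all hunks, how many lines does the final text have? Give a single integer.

Answer: 9

Derivation:
Hunk 1: at line 4 remove [cmtr,dxd,swvbv] add [fpv,yfj,svaak] -> 11 lines: lbhxm fvkp dusuj xdesh fpv yfj svaak fmrum wvipf yxi onlb
Hunk 2: at line 3 remove [fpv,yfj,svaak] add [sjson,tag,fwq] -> 11 lines: lbhxm fvkp dusuj xdesh sjson tag fwq fmrum wvipf yxi onlb
Hunk 3: at line 3 remove [xdesh,sjson,tag] add [kvyng] -> 9 lines: lbhxm fvkp dusuj kvyng fwq fmrum wvipf yxi onlb
Final line count: 9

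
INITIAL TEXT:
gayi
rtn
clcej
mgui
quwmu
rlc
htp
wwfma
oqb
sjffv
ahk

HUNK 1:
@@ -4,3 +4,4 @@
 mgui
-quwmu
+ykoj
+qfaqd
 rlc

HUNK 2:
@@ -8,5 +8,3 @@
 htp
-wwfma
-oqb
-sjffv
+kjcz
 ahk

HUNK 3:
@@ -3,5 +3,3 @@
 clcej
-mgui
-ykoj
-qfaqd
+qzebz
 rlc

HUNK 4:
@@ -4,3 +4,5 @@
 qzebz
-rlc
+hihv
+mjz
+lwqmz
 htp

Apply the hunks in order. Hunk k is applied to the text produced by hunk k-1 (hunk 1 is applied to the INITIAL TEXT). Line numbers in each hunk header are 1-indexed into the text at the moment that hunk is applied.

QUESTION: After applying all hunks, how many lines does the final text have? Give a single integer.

Answer: 10

Derivation:
Hunk 1: at line 4 remove [quwmu] add [ykoj,qfaqd] -> 12 lines: gayi rtn clcej mgui ykoj qfaqd rlc htp wwfma oqb sjffv ahk
Hunk 2: at line 8 remove [wwfma,oqb,sjffv] add [kjcz] -> 10 lines: gayi rtn clcej mgui ykoj qfaqd rlc htp kjcz ahk
Hunk 3: at line 3 remove [mgui,ykoj,qfaqd] add [qzebz] -> 8 lines: gayi rtn clcej qzebz rlc htp kjcz ahk
Hunk 4: at line 4 remove [rlc] add [hihv,mjz,lwqmz] -> 10 lines: gayi rtn clcej qzebz hihv mjz lwqmz htp kjcz ahk
Final line count: 10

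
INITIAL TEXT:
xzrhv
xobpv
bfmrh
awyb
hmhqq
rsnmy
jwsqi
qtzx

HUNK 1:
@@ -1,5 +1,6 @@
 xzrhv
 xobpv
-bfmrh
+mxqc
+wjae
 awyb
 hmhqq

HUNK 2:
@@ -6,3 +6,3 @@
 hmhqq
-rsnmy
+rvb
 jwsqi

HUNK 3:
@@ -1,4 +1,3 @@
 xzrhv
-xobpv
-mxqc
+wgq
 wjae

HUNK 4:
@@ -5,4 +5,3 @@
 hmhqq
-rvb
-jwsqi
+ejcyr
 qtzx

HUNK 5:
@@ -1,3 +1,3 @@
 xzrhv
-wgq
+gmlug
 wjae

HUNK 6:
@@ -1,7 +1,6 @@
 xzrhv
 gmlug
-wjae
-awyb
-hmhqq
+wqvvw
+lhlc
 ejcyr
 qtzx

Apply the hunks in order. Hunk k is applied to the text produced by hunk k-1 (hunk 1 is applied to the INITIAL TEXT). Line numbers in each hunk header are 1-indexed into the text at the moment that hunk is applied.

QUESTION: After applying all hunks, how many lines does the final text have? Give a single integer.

Hunk 1: at line 1 remove [bfmrh] add [mxqc,wjae] -> 9 lines: xzrhv xobpv mxqc wjae awyb hmhqq rsnmy jwsqi qtzx
Hunk 2: at line 6 remove [rsnmy] add [rvb] -> 9 lines: xzrhv xobpv mxqc wjae awyb hmhqq rvb jwsqi qtzx
Hunk 3: at line 1 remove [xobpv,mxqc] add [wgq] -> 8 lines: xzrhv wgq wjae awyb hmhqq rvb jwsqi qtzx
Hunk 4: at line 5 remove [rvb,jwsqi] add [ejcyr] -> 7 lines: xzrhv wgq wjae awyb hmhqq ejcyr qtzx
Hunk 5: at line 1 remove [wgq] add [gmlug] -> 7 lines: xzrhv gmlug wjae awyb hmhqq ejcyr qtzx
Hunk 6: at line 1 remove [wjae,awyb,hmhqq] add [wqvvw,lhlc] -> 6 lines: xzrhv gmlug wqvvw lhlc ejcyr qtzx
Final line count: 6

Answer: 6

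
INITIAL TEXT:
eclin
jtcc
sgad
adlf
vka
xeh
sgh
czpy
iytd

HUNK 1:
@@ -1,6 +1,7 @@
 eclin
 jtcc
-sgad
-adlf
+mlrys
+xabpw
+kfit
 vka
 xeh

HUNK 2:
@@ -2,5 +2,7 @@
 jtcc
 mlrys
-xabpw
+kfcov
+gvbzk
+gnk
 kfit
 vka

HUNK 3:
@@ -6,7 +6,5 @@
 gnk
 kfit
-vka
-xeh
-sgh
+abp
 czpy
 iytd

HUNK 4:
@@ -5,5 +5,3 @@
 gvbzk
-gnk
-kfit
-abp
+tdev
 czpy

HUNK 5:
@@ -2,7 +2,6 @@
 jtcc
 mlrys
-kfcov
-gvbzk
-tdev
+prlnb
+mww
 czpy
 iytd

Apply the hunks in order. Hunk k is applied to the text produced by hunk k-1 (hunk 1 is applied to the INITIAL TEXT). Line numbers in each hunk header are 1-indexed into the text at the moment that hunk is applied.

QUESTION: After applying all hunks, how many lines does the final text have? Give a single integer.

Answer: 7

Derivation:
Hunk 1: at line 1 remove [sgad,adlf] add [mlrys,xabpw,kfit] -> 10 lines: eclin jtcc mlrys xabpw kfit vka xeh sgh czpy iytd
Hunk 2: at line 2 remove [xabpw] add [kfcov,gvbzk,gnk] -> 12 lines: eclin jtcc mlrys kfcov gvbzk gnk kfit vka xeh sgh czpy iytd
Hunk 3: at line 6 remove [vka,xeh,sgh] add [abp] -> 10 lines: eclin jtcc mlrys kfcov gvbzk gnk kfit abp czpy iytd
Hunk 4: at line 5 remove [gnk,kfit,abp] add [tdev] -> 8 lines: eclin jtcc mlrys kfcov gvbzk tdev czpy iytd
Hunk 5: at line 2 remove [kfcov,gvbzk,tdev] add [prlnb,mww] -> 7 lines: eclin jtcc mlrys prlnb mww czpy iytd
Final line count: 7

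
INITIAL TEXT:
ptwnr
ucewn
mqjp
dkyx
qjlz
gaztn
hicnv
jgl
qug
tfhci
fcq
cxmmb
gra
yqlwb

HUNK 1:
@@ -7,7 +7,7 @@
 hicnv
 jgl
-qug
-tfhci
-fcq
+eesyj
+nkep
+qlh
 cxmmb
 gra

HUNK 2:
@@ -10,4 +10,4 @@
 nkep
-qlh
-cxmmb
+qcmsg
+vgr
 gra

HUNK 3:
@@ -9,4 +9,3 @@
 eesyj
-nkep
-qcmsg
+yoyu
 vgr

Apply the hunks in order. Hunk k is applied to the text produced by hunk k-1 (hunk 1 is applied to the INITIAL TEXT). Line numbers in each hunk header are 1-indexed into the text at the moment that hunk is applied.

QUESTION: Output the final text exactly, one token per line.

Hunk 1: at line 7 remove [qug,tfhci,fcq] add [eesyj,nkep,qlh] -> 14 lines: ptwnr ucewn mqjp dkyx qjlz gaztn hicnv jgl eesyj nkep qlh cxmmb gra yqlwb
Hunk 2: at line 10 remove [qlh,cxmmb] add [qcmsg,vgr] -> 14 lines: ptwnr ucewn mqjp dkyx qjlz gaztn hicnv jgl eesyj nkep qcmsg vgr gra yqlwb
Hunk 3: at line 9 remove [nkep,qcmsg] add [yoyu] -> 13 lines: ptwnr ucewn mqjp dkyx qjlz gaztn hicnv jgl eesyj yoyu vgr gra yqlwb

Answer: ptwnr
ucewn
mqjp
dkyx
qjlz
gaztn
hicnv
jgl
eesyj
yoyu
vgr
gra
yqlwb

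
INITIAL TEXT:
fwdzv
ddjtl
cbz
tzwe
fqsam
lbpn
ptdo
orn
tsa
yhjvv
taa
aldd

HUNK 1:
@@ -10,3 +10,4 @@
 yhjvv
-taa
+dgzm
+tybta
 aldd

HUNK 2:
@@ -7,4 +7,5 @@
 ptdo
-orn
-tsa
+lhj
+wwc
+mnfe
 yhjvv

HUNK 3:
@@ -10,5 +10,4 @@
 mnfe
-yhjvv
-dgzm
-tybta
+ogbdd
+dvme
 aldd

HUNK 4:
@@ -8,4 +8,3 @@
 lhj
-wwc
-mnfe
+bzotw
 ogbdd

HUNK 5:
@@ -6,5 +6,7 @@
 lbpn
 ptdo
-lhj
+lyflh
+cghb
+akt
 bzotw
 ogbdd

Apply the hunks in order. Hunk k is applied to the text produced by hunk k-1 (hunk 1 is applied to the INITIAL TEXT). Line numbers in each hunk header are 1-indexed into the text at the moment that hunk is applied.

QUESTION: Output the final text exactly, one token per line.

Hunk 1: at line 10 remove [taa] add [dgzm,tybta] -> 13 lines: fwdzv ddjtl cbz tzwe fqsam lbpn ptdo orn tsa yhjvv dgzm tybta aldd
Hunk 2: at line 7 remove [orn,tsa] add [lhj,wwc,mnfe] -> 14 lines: fwdzv ddjtl cbz tzwe fqsam lbpn ptdo lhj wwc mnfe yhjvv dgzm tybta aldd
Hunk 3: at line 10 remove [yhjvv,dgzm,tybta] add [ogbdd,dvme] -> 13 lines: fwdzv ddjtl cbz tzwe fqsam lbpn ptdo lhj wwc mnfe ogbdd dvme aldd
Hunk 4: at line 8 remove [wwc,mnfe] add [bzotw] -> 12 lines: fwdzv ddjtl cbz tzwe fqsam lbpn ptdo lhj bzotw ogbdd dvme aldd
Hunk 5: at line 6 remove [lhj] add [lyflh,cghb,akt] -> 14 lines: fwdzv ddjtl cbz tzwe fqsam lbpn ptdo lyflh cghb akt bzotw ogbdd dvme aldd

Answer: fwdzv
ddjtl
cbz
tzwe
fqsam
lbpn
ptdo
lyflh
cghb
akt
bzotw
ogbdd
dvme
aldd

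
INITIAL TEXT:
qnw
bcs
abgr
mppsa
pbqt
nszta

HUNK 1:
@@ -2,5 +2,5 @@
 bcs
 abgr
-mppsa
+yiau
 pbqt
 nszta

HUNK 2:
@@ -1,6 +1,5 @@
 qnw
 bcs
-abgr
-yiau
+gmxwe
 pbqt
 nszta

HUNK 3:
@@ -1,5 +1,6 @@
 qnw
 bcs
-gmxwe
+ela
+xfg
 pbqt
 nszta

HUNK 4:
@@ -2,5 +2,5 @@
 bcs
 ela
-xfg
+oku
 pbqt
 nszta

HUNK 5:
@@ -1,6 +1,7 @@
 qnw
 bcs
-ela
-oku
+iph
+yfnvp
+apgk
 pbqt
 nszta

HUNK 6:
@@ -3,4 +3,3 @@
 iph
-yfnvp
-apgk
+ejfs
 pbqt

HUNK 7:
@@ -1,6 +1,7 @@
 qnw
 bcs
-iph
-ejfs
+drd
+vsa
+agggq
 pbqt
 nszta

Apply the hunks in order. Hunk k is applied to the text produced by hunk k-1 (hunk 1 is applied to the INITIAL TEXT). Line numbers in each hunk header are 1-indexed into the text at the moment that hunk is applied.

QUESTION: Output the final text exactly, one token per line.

Hunk 1: at line 2 remove [mppsa] add [yiau] -> 6 lines: qnw bcs abgr yiau pbqt nszta
Hunk 2: at line 1 remove [abgr,yiau] add [gmxwe] -> 5 lines: qnw bcs gmxwe pbqt nszta
Hunk 3: at line 1 remove [gmxwe] add [ela,xfg] -> 6 lines: qnw bcs ela xfg pbqt nszta
Hunk 4: at line 2 remove [xfg] add [oku] -> 6 lines: qnw bcs ela oku pbqt nszta
Hunk 5: at line 1 remove [ela,oku] add [iph,yfnvp,apgk] -> 7 lines: qnw bcs iph yfnvp apgk pbqt nszta
Hunk 6: at line 3 remove [yfnvp,apgk] add [ejfs] -> 6 lines: qnw bcs iph ejfs pbqt nszta
Hunk 7: at line 1 remove [iph,ejfs] add [drd,vsa,agggq] -> 7 lines: qnw bcs drd vsa agggq pbqt nszta

Answer: qnw
bcs
drd
vsa
agggq
pbqt
nszta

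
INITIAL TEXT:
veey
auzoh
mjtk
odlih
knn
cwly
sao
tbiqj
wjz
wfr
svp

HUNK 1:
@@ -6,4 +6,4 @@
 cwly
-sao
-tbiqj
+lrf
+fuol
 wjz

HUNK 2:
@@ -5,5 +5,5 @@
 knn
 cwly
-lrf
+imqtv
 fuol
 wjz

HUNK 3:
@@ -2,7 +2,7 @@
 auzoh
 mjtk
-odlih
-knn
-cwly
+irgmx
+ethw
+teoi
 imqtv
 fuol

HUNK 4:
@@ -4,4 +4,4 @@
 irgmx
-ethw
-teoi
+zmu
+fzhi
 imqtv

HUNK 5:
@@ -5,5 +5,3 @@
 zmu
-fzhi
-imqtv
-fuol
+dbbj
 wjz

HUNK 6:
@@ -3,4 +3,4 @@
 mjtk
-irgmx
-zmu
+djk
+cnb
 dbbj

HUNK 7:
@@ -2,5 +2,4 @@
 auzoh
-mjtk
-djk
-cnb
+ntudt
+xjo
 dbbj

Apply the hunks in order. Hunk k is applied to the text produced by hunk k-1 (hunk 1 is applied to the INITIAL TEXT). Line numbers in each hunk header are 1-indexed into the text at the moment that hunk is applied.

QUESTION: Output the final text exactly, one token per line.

Answer: veey
auzoh
ntudt
xjo
dbbj
wjz
wfr
svp

Derivation:
Hunk 1: at line 6 remove [sao,tbiqj] add [lrf,fuol] -> 11 lines: veey auzoh mjtk odlih knn cwly lrf fuol wjz wfr svp
Hunk 2: at line 5 remove [lrf] add [imqtv] -> 11 lines: veey auzoh mjtk odlih knn cwly imqtv fuol wjz wfr svp
Hunk 3: at line 2 remove [odlih,knn,cwly] add [irgmx,ethw,teoi] -> 11 lines: veey auzoh mjtk irgmx ethw teoi imqtv fuol wjz wfr svp
Hunk 4: at line 4 remove [ethw,teoi] add [zmu,fzhi] -> 11 lines: veey auzoh mjtk irgmx zmu fzhi imqtv fuol wjz wfr svp
Hunk 5: at line 5 remove [fzhi,imqtv,fuol] add [dbbj] -> 9 lines: veey auzoh mjtk irgmx zmu dbbj wjz wfr svp
Hunk 6: at line 3 remove [irgmx,zmu] add [djk,cnb] -> 9 lines: veey auzoh mjtk djk cnb dbbj wjz wfr svp
Hunk 7: at line 2 remove [mjtk,djk,cnb] add [ntudt,xjo] -> 8 lines: veey auzoh ntudt xjo dbbj wjz wfr svp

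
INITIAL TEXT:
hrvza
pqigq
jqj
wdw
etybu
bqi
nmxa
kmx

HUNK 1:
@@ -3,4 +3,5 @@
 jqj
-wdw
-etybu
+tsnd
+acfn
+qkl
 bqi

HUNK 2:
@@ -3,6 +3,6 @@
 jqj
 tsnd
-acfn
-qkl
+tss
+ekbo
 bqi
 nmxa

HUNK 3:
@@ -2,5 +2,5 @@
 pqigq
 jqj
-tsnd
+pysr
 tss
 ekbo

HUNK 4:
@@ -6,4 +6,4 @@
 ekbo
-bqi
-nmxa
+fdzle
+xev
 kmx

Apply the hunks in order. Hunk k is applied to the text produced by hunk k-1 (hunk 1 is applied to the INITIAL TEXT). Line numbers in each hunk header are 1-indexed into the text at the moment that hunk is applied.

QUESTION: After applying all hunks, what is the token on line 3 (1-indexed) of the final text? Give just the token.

Hunk 1: at line 3 remove [wdw,etybu] add [tsnd,acfn,qkl] -> 9 lines: hrvza pqigq jqj tsnd acfn qkl bqi nmxa kmx
Hunk 2: at line 3 remove [acfn,qkl] add [tss,ekbo] -> 9 lines: hrvza pqigq jqj tsnd tss ekbo bqi nmxa kmx
Hunk 3: at line 2 remove [tsnd] add [pysr] -> 9 lines: hrvza pqigq jqj pysr tss ekbo bqi nmxa kmx
Hunk 4: at line 6 remove [bqi,nmxa] add [fdzle,xev] -> 9 lines: hrvza pqigq jqj pysr tss ekbo fdzle xev kmx
Final line 3: jqj

Answer: jqj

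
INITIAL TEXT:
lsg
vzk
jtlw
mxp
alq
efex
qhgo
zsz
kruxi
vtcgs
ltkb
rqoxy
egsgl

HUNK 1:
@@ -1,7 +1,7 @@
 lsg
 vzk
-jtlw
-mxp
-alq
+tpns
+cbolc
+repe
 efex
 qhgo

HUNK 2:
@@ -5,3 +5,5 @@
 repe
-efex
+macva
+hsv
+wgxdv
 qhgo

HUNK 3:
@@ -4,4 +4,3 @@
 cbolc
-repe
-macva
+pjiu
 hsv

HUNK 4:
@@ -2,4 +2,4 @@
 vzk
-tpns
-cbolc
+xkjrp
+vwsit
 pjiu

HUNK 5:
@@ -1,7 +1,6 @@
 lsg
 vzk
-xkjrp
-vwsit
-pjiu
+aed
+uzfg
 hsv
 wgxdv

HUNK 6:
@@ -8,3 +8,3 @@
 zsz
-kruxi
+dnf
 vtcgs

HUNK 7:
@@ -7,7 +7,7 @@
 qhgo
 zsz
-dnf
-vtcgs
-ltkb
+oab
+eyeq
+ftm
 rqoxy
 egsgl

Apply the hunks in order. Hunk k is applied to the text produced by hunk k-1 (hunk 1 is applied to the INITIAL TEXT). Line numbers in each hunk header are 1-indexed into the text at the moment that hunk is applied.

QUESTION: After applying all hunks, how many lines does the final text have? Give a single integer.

Hunk 1: at line 1 remove [jtlw,mxp,alq] add [tpns,cbolc,repe] -> 13 lines: lsg vzk tpns cbolc repe efex qhgo zsz kruxi vtcgs ltkb rqoxy egsgl
Hunk 2: at line 5 remove [efex] add [macva,hsv,wgxdv] -> 15 lines: lsg vzk tpns cbolc repe macva hsv wgxdv qhgo zsz kruxi vtcgs ltkb rqoxy egsgl
Hunk 3: at line 4 remove [repe,macva] add [pjiu] -> 14 lines: lsg vzk tpns cbolc pjiu hsv wgxdv qhgo zsz kruxi vtcgs ltkb rqoxy egsgl
Hunk 4: at line 2 remove [tpns,cbolc] add [xkjrp,vwsit] -> 14 lines: lsg vzk xkjrp vwsit pjiu hsv wgxdv qhgo zsz kruxi vtcgs ltkb rqoxy egsgl
Hunk 5: at line 1 remove [xkjrp,vwsit,pjiu] add [aed,uzfg] -> 13 lines: lsg vzk aed uzfg hsv wgxdv qhgo zsz kruxi vtcgs ltkb rqoxy egsgl
Hunk 6: at line 8 remove [kruxi] add [dnf] -> 13 lines: lsg vzk aed uzfg hsv wgxdv qhgo zsz dnf vtcgs ltkb rqoxy egsgl
Hunk 7: at line 7 remove [dnf,vtcgs,ltkb] add [oab,eyeq,ftm] -> 13 lines: lsg vzk aed uzfg hsv wgxdv qhgo zsz oab eyeq ftm rqoxy egsgl
Final line count: 13

Answer: 13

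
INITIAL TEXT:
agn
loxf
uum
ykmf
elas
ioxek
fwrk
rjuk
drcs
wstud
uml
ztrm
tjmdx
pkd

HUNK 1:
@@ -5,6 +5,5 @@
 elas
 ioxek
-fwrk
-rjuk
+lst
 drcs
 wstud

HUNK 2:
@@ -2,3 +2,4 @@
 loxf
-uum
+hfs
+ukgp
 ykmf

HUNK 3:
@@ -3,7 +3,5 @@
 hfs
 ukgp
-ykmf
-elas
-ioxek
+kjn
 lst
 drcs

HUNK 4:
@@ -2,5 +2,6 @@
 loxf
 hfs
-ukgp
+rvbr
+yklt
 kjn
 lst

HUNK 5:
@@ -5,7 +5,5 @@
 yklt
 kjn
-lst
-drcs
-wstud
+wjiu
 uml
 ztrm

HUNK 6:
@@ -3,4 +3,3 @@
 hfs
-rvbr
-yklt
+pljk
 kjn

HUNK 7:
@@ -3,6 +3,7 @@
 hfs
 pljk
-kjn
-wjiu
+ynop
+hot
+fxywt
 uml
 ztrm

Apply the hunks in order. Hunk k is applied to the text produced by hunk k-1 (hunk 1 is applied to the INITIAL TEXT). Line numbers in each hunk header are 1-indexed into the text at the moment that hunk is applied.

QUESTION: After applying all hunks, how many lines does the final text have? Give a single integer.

Answer: 11

Derivation:
Hunk 1: at line 5 remove [fwrk,rjuk] add [lst] -> 13 lines: agn loxf uum ykmf elas ioxek lst drcs wstud uml ztrm tjmdx pkd
Hunk 2: at line 2 remove [uum] add [hfs,ukgp] -> 14 lines: agn loxf hfs ukgp ykmf elas ioxek lst drcs wstud uml ztrm tjmdx pkd
Hunk 3: at line 3 remove [ykmf,elas,ioxek] add [kjn] -> 12 lines: agn loxf hfs ukgp kjn lst drcs wstud uml ztrm tjmdx pkd
Hunk 4: at line 2 remove [ukgp] add [rvbr,yklt] -> 13 lines: agn loxf hfs rvbr yklt kjn lst drcs wstud uml ztrm tjmdx pkd
Hunk 5: at line 5 remove [lst,drcs,wstud] add [wjiu] -> 11 lines: agn loxf hfs rvbr yklt kjn wjiu uml ztrm tjmdx pkd
Hunk 6: at line 3 remove [rvbr,yklt] add [pljk] -> 10 lines: agn loxf hfs pljk kjn wjiu uml ztrm tjmdx pkd
Hunk 7: at line 3 remove [kjn,wjiu] add [ynop,hot,fxywt] -> 11 lines: agn loxf hfs pljk ynop hot fxywt uml ztrm tjmdx pkd
Final line count: 11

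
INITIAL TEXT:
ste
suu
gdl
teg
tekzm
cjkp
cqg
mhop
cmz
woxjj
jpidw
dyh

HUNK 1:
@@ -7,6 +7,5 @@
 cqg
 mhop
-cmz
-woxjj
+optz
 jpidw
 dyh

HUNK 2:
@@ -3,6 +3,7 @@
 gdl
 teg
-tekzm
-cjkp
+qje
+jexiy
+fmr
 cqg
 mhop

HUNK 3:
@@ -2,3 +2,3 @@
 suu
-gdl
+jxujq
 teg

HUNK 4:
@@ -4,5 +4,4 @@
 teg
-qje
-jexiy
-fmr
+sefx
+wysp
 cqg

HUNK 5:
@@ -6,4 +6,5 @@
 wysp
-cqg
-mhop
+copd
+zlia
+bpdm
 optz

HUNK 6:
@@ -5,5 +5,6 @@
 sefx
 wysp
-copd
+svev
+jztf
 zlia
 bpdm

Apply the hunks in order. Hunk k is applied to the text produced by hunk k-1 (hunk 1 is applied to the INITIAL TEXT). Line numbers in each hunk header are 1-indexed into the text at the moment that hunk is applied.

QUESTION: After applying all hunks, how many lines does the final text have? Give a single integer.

Answer: 13

Derivation:
Hunk 1: at line 7 remove [cmz,woxjj] add [optz] -> 11 lines: ste suu gdl teg tekzm cjkp cqg mhop optz jpidw dyh
Hunk 2: at line 3 remove [tekzm,cjkp] add [qje,jexiy,fmr] -> 12 lines: ste suu gdl teg qje jexiy fmr cqg mhop optz jpidw dyh
Hunk 3: at line 2 remove [gdl] add [jxujq] -> 12 lines: ste suu jxujq teg qje jexiy fmr cqg mhop optz jpidw dyh
Hunk 4: at line 4 remove [qje,jexiy,fmr] add [sefx,wysp] -> 11 lines: ste suu jxujq teg sefx wysp cqg mhop optz jpidw dyh
Hunk 5: at line 6 remove [cqg,mhop] add [copd,zlia,bpdm] -> 12 lines: ste suu jxujq teg sefx wysp copd zlia bpdm optz jpidw dyh
Hunk 6: at line 5 remove [copd] add [svev,jztf] -> 13 lines: ste suu jxujq teg sefx wysp svev jztf zlia bpdm optz jpidw dyh
Final line count: 13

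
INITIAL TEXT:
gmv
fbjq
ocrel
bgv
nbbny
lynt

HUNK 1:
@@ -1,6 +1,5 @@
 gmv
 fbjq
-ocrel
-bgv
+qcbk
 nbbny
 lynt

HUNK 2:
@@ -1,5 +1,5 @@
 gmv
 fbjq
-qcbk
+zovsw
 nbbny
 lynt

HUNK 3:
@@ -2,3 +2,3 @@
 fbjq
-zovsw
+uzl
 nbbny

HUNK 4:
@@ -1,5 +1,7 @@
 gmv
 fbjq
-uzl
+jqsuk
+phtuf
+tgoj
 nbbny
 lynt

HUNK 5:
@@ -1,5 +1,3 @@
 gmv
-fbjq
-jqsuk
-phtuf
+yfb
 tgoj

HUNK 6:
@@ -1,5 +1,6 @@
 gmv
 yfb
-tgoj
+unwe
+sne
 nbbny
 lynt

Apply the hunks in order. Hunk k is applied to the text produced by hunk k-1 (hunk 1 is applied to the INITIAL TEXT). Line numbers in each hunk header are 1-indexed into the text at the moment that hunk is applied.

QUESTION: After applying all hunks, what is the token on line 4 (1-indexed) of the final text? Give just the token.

Hunk 1: at line 1 remove [ocrel,bgv] add [qcbk] -> 5 lines: gmv fbjq qcbk nbbny lynt
Hunk 2: at line 1 remove [qcbk] add [zovsw] -> 5 lines: gmv fbjq zovsw nbbny lynt
Hunk 3: at line 2 remove [zovsw] add [uzl] -> 5 lines: gmv fbjq uzl nbbny lynt
Hunk 4: at line 1 remove [uzl] add [jqsuk,phtuf,tgoj] -> 7 lines: gmv fbjq jqsuk phtuf tgoj nbbny lynt
Hunk 5: at line 1 remove [fbjq,jqsuk,phtuf] add [yfb] -> 5 lines: gmv yfb tgoj nbbny lynt
Hunk 6: at line 1 remove [tgoj] add [unwe,sne] -> 6 lines: gmv yfb unwe sne nbbny lynt
Final line 4: sne

Answer: sne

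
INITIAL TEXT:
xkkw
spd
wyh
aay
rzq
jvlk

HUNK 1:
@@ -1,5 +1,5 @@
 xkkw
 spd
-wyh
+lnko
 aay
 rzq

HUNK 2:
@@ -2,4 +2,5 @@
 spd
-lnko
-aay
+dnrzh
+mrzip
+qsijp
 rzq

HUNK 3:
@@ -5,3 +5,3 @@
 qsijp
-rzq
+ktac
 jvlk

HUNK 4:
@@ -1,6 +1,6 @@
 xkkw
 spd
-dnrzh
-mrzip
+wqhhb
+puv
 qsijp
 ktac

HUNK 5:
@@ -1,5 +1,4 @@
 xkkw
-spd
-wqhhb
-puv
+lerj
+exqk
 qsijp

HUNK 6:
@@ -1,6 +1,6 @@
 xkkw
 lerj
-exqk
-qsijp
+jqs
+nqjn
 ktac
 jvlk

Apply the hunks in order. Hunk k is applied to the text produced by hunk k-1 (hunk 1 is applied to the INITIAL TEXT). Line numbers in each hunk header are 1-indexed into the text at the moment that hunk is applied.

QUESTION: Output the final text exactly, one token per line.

Hunk 1: at line 1 remove [wyh] add [lnko] -> 6 lines: xkkw spd lnko aay rzq jvlk
Hunk 2: at line 2 remove [lnko,aay] add [dnrzh,mrzip,qsijp] -> 7 lines: xkkw spd dnrzh mrzip qsijp rzq jvlk
Hunk 3: at line 5 remove [rzq] add [ktac] -> 7 lines: xkkw spd dnrzh mrzip qsijp ktac jvlk
Hunk 4: at line 1 remove [dnrzh,mrzip] add [wqhhb,puv] -> 7 lines: xkkw spd wqhhb puv qsijp ktac jvlk
Hunk 5: at line 1 remove [spd,wqhhb,puv] add [lerj,exqk] -> 6 lines: xkkw lerj exqk qsijp ktac jvlk
Hunk 6: at line 1 remove [exqk,qsijp] add [jqs,nqjn] -> 6 lines: xkkw lerj jqs nqjn ktac jvlk

Answer: xkkw
lerj
jqs
nqjn
ktac
jvlk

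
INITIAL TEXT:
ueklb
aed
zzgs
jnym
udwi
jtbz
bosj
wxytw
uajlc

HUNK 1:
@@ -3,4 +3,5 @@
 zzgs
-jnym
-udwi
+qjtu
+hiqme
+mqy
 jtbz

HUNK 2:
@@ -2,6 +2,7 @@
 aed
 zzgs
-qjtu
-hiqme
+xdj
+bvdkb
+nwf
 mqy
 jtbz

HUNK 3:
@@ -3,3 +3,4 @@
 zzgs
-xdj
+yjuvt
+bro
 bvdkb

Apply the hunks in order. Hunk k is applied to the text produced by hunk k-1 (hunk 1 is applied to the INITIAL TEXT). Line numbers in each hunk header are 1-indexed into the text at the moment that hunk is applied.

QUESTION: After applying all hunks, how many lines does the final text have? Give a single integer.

Hunk 1: at line 3 remove [jnym,udwi] add [qjtu,hiqme,mqy] -> 10 lines: ueklb aed zzgs qjtu hiqme mqy jtbz bosj wxytw uajlc
Hunk 2: at line 2 remove [qjtu,hiqme] add [xdj,bvdkb,nwf] -> 11 lines: ueklb aed zzgs xdj bvdkb nwf mqy jtbz bosj wxytw uajlc
Hunk 3: at line 3 remove [xdj] add [yjuvt,bro] -> 12 lines: ueklb aed zzgs yjuvt bro bvdkb nwf mqy jtbz bosj wxytw uajlc
Final line count: 12

Answer: 12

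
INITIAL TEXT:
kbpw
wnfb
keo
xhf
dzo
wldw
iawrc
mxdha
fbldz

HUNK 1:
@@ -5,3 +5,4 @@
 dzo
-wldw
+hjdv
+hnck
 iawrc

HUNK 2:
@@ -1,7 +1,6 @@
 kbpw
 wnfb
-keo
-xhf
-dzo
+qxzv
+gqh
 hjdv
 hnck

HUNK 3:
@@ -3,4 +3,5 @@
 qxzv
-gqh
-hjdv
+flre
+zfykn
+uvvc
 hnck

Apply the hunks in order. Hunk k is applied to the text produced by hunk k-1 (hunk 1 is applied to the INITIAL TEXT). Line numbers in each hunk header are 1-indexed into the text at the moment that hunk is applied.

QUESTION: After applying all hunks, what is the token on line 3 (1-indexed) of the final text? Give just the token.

Hunk 1: at line 5 remove [wldw] add [hjdv,hnck] -> 10 lines: kbpw wnfb keo xhf dzo hjdv hnck iawrc mxdha fbldz
Hunk 2: at line 1 remove [keo,xhf,dzo] add [qxzv,gqh] -> 9 lines: kbpw wnfb qxzv gqh hjdv hnck iawrc mxdha fbldz
Hunk 3: at line 3 remove [gqh,hjdv] add [flre,zfykn,uvvc] -> 10 lines: kbpw wnfb qxzv flre zfykn uvvc hnck iawrc mxdha fbldz
Final line 3: qxzv

Answer: qxzv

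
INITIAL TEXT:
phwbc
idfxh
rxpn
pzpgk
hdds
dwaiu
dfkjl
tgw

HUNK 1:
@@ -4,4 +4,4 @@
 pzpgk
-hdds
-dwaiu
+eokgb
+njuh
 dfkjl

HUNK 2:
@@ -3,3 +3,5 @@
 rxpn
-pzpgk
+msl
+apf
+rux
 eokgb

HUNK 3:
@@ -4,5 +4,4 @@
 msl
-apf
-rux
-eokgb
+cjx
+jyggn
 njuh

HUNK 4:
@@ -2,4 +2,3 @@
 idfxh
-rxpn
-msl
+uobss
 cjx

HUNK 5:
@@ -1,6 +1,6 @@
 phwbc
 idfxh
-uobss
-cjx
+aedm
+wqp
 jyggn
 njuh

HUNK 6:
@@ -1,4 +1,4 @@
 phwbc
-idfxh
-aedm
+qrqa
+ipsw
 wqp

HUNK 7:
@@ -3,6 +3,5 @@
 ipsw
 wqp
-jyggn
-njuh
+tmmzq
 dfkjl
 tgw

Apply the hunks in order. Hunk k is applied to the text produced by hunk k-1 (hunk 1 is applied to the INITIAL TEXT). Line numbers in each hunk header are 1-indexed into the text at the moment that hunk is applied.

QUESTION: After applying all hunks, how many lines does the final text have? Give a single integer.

Hunk 1: at line 4 remove [hdds,dwaiu] add [eokgb,njuh] -> 8 lines: phwbc idfxh rxpn pzpgk eokgb njuh dfkjl tgw
Hunk 2: at line 3 remove [pzpgk] add [msl,apf,rux] -> 10 lines: phwbc idfxh rxpn msl apf rux eokgb njuh dfkjl tgw
Hunk 3: at line 4 remove [apf,rux,eokgb] add [cjx,jyggn] -> 9 lines: phwbc idfxh rxpn msl cjx jyggn njuh dfkjl tgw
Hunk 4: at line 2 remove [rxpn,msl] add [uobss] -> 8 lines: phwbc idfxh uobss cjx jyggn njuh dfkjl tgw
Hunk 5: at line 1 remove [uobss,cjx] add [aedm,wqp] -> 8 lines: phwbc idfxh aedm wqp jyggn njuh dfkjl tgw
Hunk 6: at line 1 remove [idfxh,aedm] add [qrqa,ipsw] -> 8 lines: phwbc qrqa ipsw wqp jyggn njuh dfkjl tgw
Hunk 7: at line 3 remove [jyggn,njuh] add [tmmzq] -> 7 lines: phwbc qrqa ipsw wqp tmmzq dfkjl tgw
Final line count: 7

Answer: 7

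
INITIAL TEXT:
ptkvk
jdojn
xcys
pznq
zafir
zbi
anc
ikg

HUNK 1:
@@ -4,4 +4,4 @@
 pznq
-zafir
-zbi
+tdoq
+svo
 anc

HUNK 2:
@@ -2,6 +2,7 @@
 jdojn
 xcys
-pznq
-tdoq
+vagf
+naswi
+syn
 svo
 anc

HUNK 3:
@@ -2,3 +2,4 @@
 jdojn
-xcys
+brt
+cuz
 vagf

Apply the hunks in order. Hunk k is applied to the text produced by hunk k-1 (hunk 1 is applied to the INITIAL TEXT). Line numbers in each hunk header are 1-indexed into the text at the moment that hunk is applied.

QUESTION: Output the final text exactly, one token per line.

Answer: ptkvk
jdojn
brt
cuz
vagf
naswi
syn
svo
anc
ikg

Derivation:
Hunk 1: at line 4 remove [zafir,zbi] add [tdoq,svo] -> 8 lines: ptkvk jdojn xcys pznq tdoq svo anc ikg
Hunk 2: at line 2 remove [pznq,tdoq] add [vagf,naswi,syn] -> 9 lines: ptkvk jdojn xcys vagf naswi syn svo anc ikg
Hunk 3: at line 2 remove [xcys] add [brt,cuz] -> 10 lines: ptkvk jdojn brt cuz vagf naswi syn svo anc ikg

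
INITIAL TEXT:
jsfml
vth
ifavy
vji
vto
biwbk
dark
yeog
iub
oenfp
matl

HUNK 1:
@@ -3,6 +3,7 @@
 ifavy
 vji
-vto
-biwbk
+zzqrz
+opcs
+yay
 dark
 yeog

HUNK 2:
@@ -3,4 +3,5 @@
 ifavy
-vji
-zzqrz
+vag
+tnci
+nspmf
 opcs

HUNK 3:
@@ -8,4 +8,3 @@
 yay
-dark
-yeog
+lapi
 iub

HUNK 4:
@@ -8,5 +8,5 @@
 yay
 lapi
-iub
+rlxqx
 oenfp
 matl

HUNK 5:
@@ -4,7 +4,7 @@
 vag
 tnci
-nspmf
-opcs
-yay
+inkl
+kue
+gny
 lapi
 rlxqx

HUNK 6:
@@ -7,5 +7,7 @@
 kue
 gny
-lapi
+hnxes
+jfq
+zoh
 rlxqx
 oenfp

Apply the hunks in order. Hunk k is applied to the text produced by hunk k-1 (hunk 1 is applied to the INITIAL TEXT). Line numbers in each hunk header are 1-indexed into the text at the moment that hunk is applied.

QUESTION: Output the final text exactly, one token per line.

Answer: jsfml
vth
ifavy
vag
tnci
inkl
kue
gny
hnxes
jfq
zoh
rlxqx
oenfp
matl

Derivation:
Hunk 1: at line 3 remove [vto,biwbk] add [zzqrz,opcs,yay] -> 12 lines: jsfml vth ifavy vji zzqrz opcs yay dark yeog iub oenfp matl
Hunk 2: at line 3 remove [vji,zzqrz] add [vag,tnci,nspmf] -> 13 lines: jsfml vth ifavy vag tnci nspmf opcs yay dark yeog iub oenfp matl
Hunk 3: at line 8 remove [dark,yeog] add [lapi] -> 12 lines: jsfml vth ifavy vag tnci nspmf opcs yay lapi iub oenfp matl
Hunk 4: at line 8 remove [iub] add [rlxqx] -> 12 lines: jsfml vth ifavy vag tnci nspmf opcs yay lapi rlxqx oenfp matl
Hunk 5: at line 4 remove [nspmf,opcs,yay] add [inkl,kue,gny] -> 12 lines: jsfml vth ifavy vag tnci inkl kue gny lapi rlxqx oenfp matl
Hunk 6: at line 7 remove [lapi] add [hnxes,jfq,zoh] -> 14 lines: jsfml vth ifavy vag tnci inkl kue gny hnxes jfq zoh rlxqx oenfp matl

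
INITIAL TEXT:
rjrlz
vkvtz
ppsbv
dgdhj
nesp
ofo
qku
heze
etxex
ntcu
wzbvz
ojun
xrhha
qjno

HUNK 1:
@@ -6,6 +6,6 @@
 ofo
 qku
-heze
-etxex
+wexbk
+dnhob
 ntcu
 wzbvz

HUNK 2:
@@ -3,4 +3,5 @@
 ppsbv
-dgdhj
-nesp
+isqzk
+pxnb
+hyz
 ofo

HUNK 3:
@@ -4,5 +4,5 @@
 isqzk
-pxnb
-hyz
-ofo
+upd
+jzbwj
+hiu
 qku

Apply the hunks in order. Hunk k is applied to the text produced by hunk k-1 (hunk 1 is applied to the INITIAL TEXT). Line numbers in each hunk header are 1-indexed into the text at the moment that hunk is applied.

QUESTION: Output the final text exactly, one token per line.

Hunk 1: at line 6 remove [heze,etxex] add [wexbk,dnhob] -> 14 lines: rjrlz vkvtz ppsbv dgdhj nesp ofo qku wexbk dnhob ntcu wzbvz ojun xrhha qjno
Hunk 2: at line 3 remove [dgdhj,nesp] add [isqzk,pxnb,hyz] -> 15 lines: rjrlz vkvtz ppsbv isqzk pxnb hyz ofo qku wexbk dnhob ntcu wzbvz ojun xrhha qjno
Hunk 3: at line 4 remove [pxnb,hyz,ofo] add [upd,jzbwj,hiu] -> 15 lines: rjrlz vkvtz ppsbv isqzk upd jzbwj hiu qku wexbk dnhob ntcu wzbvz ojun xrhha qjno

Answer: rjrlz
vkvtz
ppsbv
isqzk
upd
jzbwj
hiu
qku
wexbk
dnhob
ntcu
wzbvz
ojun
xrhha
qjno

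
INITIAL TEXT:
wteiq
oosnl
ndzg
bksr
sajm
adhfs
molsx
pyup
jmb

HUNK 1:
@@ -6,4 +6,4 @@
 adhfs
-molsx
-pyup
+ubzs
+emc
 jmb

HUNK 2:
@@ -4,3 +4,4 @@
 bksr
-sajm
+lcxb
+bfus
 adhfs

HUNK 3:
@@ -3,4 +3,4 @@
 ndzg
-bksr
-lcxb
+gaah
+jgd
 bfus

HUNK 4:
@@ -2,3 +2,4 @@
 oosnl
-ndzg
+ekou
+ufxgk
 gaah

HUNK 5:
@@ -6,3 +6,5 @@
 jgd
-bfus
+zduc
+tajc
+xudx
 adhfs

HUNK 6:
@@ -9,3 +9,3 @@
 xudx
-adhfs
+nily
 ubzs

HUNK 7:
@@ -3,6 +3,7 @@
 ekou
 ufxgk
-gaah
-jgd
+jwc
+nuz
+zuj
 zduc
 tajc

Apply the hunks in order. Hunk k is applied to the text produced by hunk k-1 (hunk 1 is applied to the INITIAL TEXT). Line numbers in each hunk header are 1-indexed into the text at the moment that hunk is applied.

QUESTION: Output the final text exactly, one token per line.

Answer: wteiq
oosnl
ekou
ufxgk
jwc
nuz
zuj
zduc
tajc
xudx
nily
ubzs
emc
jmb

Derivation:
Hunk 1: at line 6 remove [molsx,pyup] add [ubzs,emc] -> 9 lines: wteiq oosnl ndzg bksr sajm adhfs ubzs emc jmb
Hunk 2: at line 4 remove [sajm] add [lcxb,bfus] -> 10 lines: wteiq oosnl ndzg bksr lcxb bfus adhfs ubzs emc jmb
Hunk 3: at line 3 remove [bksr,lcxb] add [gaah,jgd] -> 10 lines: wteiq oosnl ndzg gaah jgd bfus adhfs ubzs emc jmb
Hunk 4: at line 2 remove [ndzg] add [ekou,ufxgk] -> 11 lines: wteiq oosnl ekou ufxgk gaah jgd bfus adhfs ubzs emc jmb
Hunk 5: at line 6 remove [bfus] add [zduc,tajc,xudx] -> 13 lines: wteiq oosnl ekou ufxgk gaah jgd zduc tajc xudx adhfs ubzs emc jmb
Hunk 6: at line 9 remove [adhfs] add [nily] -> 13 lines: wteiq oosnl ekou ufxgk gaah jgd zduc tajc xudx nily ubzs emc jmb
Hunk 7: at line 3 remove [gaah,jgd] add [jwc,nuz,zuj] -> 14 lines: wteiq oosnl ekou ufxgk jwc nuz zuj zduc tajc xudx nily ubzs emc jmb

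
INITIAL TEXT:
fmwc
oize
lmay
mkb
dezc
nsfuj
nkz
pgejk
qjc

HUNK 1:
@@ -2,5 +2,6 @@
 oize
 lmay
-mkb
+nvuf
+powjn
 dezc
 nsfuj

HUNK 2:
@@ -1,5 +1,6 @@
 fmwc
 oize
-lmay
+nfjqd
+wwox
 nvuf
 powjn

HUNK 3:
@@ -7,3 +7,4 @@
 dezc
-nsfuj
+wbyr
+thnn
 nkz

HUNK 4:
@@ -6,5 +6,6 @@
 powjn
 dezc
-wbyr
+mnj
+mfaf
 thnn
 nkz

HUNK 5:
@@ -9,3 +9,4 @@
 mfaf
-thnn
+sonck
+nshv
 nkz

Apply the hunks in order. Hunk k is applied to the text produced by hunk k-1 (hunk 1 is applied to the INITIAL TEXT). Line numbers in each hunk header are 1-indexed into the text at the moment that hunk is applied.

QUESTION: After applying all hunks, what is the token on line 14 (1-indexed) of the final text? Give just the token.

Answer: qjc

Derivation:
Hunk 1: at line 2 remove [mkb] add [nvuf,powjn] -> 10 lines: fmwc oize lmay nvuf powjn dezc nsfuj nkz pgejk qjc
Hunk 2: at line 1 remove [lmay] add [nfjqd,wwox] -> 11 lines: fmwc oize nfjqd wwox nvuf powjn dezc nsfuj nkz pgejk qjc
Hunk 3: at line 7 remove [nsfuj] add [wbyr,thnn] -> 12 lines: fmwc oize nfjqd wwox nvuf powjn dezc wbyr thnn nkz pgejk qjc
Hunk 4: at line 6 remove [wbyr] add [mnj,mfaf] -> 13 lines: fmwc oize nfjqd wwox nvuf powjn dezc mnj mfaf thnn nkz pgejk qjc
Hunk 5: at line 9 remove [thnn] add [sonck,nshv] -> 14 lines: fmwc oize nfjqd wwox nvuf powjn dezc mnj mfaf sonck nshv nkz pgejk qjc
Final line 14: qjc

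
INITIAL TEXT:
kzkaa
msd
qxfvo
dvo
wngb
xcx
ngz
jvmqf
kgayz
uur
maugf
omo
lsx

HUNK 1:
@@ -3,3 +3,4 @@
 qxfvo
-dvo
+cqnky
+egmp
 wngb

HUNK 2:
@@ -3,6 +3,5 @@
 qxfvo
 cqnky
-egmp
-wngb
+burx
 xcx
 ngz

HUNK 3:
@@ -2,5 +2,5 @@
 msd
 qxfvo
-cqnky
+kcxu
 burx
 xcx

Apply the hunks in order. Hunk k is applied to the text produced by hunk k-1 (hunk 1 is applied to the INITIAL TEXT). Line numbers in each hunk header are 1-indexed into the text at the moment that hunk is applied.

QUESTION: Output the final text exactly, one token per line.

Hunk 1: at line 3 remove [dvo] add [cqnky,egmp] -> 14 lines: kzkaa msd qxfvo cqnky egmp wngb xcx ngz jvmqf kgayz uur maugf omo lsx
Hunk 2: at line 3 remove [egmp,wngb] add [burx] -> 13 lines: kzkaa msd qxfvo cqnky burx xcx ngz jvmqf kgayz uur maugf omo lsx
Hunk 3: at line 2 remove [cqnky] add [kcxu] -> 13 lines: kzkaa msd qxfvo kcxu burx xcx ngz jvmqf kgayz uur maugf omo lsx

Answer: kzkaa
msd
qxfvo
kcxu
burx
xcx
ngz
jvmqf
kgayz
uur
maugf
omo
lsx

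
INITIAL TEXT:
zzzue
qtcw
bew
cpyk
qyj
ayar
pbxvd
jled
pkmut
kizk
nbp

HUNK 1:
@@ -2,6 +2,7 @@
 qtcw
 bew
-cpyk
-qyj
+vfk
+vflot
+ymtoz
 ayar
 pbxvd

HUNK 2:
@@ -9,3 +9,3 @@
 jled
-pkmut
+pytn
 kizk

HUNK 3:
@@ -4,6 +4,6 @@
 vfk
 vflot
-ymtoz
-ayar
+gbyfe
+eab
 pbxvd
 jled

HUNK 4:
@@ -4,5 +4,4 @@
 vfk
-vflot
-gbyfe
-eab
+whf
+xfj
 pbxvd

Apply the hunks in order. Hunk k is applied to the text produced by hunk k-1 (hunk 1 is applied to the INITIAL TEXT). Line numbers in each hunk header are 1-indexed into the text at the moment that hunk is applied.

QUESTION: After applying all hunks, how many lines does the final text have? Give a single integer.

Hunk 1: at line 2 remove [cpyk,qyj] add [vfk,vflot,ymtoz] -> 12 lines: zzzue qtcw bew vfk vflot ymtoz ayar pbxvd jled pkmut kizk nbp
Hunk 2: at line 9 remove [pkmut] add [pytn] -> 12 lines: zzzue qtcw bew vfk vflot ymtoz ayar pbxvd jled pytn kizk nbp
Hunk 3: at line 4 remove [ymtoz,ayar] add [gbyfe,eab] -> 12 lines: zzzue qtcw bew vfk vflot gbyfe eab pbxvd jled pytn kizk nbp
Hunk 4: at line 4 remove [vflot,gbyfe,eab] add [whf,xfj] -> 11 lines: zzzue qtcw bew vfk whf xfj pbxvd jled pytn kizk nbp
Final line count: 11

Answer: 11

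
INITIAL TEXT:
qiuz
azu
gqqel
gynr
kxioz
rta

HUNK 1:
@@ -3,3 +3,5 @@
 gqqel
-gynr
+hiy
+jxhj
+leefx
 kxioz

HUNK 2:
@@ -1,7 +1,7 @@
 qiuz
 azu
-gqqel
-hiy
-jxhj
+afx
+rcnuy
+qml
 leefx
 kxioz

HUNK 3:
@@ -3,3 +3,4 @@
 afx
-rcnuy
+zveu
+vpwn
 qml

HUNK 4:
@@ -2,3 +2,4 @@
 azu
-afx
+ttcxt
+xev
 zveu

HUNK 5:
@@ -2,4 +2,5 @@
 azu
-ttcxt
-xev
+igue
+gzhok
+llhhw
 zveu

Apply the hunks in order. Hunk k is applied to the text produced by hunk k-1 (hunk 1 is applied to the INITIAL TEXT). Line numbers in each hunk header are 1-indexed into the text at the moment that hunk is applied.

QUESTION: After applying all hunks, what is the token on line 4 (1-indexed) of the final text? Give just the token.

Answer: gzhok

Derivation:
Hunk 1: at line 3 remove [gynr] add [hiy,jxhj,leefx] -> 8 lines: qiuz azu gqqel hiy jxhj leefx kxioz rta
Hunk 2: at line 1 remove [gqqel,hiy,jxhj] add [afx,rcnuy,qml] -> 8 lines: qiuz azu afx rcnuy qml leefx kxioz rta
Hunk 3: at line 3 remove [rcnuy] add [zveu,vpwn] -> 9 lines: qiuz azu afx zveu vpwn qml leefx kxioz rta
Hunk 4: at line 2 remove [afx] add [ttcxt,xev] -> 10 lines: qiuz azu ttcxt xev zveu vpwn qml leefx kxioz rta
Hunk 5: at line 2 remove [ttcxt,xev] add [igue,gzhok,llhhw] -> 11 lines: qiuz azu igue gzhok llhhw zveu vpwn qml leefx kxioz rta
Final line 4: gzhok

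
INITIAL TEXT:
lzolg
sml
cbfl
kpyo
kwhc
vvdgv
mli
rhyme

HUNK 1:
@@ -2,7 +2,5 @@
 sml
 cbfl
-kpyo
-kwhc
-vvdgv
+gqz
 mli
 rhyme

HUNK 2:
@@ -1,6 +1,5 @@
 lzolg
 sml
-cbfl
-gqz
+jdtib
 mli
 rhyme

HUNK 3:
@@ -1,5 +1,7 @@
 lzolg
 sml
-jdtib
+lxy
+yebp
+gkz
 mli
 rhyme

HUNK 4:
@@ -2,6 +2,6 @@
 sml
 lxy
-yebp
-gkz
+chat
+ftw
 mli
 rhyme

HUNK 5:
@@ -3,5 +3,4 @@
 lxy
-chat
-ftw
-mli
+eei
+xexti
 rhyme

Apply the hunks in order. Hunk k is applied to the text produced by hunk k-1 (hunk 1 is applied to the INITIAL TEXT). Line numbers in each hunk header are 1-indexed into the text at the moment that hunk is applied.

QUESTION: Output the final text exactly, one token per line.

Hunk 1: at line 2 remove [kpyo,kwhc,vvdgv] add [gqz] -> 6 lines: lzolg sml cbfl gqz mli rhyme
Hunk 2: at line 1 remove [cbfl,gqz] add [jdtib] -> 5 lines: lzolg sml jdtib mli rhyme
Hunk 3: at line 1 remove [jdtib] add [lxy,yebp,gkz] -> 7 lines: lzolg sml lxy yebp gkz mli rhyme
Hunk 4: at line 2 remove [yebp,gkz] add [chat,ftw] -> 7 lines: lzolg sml lxy chat ftw mli rhyme
Hunk 5: at line 3 remove [chat,ftw,mli] add [eei,xexti] -> 6 lines: lzolg sml lxy eei xexti rhyme

Answer: lzolg
sml
lxy
eei
xexti
rhyme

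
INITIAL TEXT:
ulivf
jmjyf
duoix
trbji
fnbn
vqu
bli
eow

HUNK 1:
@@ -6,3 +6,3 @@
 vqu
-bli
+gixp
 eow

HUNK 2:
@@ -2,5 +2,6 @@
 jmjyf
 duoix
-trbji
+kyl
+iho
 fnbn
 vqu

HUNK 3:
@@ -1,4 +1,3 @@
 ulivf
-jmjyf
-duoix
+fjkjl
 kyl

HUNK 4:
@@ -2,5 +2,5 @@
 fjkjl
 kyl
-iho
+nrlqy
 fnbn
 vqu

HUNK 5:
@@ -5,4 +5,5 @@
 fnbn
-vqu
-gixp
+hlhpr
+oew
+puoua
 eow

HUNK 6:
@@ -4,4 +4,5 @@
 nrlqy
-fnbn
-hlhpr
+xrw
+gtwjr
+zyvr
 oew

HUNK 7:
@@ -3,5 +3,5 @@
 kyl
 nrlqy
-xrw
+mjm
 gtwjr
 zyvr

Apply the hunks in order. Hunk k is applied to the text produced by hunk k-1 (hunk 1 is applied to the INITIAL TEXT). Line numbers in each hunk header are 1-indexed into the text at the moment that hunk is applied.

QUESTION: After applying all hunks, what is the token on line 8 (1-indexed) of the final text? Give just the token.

Hunk 1: at line 6 remove [bli] add [gixp] -> 8 lines: ulivf jmjyf duoix trbji fnbn vqu gixp eow
Hunk 2: at line 2 remove [trbji] add [kyl,iho] -> 9 lines: ulivf jmjyf duoix kyl iho fnbn vqu gixp eow
Hunk 3: at line 1 remove [jmjyf,duoix] add [fjkjl] -> 8 lines: ulivf fjkjl kyl iho fnbn vqu gixp eow
Hunk 4: at line 2 remove [iho] add [nrlqy] -> 8 lines: ulivf fjkjl kyl nrlqy fnbn vqu gixp eow
Hunk 5: at line 5 remove [vqu,gixp] add [hlhpr,oew,puoua] -> 9 lines: ulivf fjkjl kyl nrlqy fnbn hlhpr oew puoua eow
Hunk 6: at line 4 remove [fnbn,hlhpr] add [xrw,gtwjr,zyvr] -> 10 lines: ulivf fjkjl kyl nrlqy xrw gtwjr zyvr oew puoua eow
Hunk 7: at line 3 remove [xrw] add [mjm] -> 10 lines: ulivf fjkjl kyl nrlqy mjm gtwjr zyvr oew puoua eow
Final line 8: oew

Answer: oew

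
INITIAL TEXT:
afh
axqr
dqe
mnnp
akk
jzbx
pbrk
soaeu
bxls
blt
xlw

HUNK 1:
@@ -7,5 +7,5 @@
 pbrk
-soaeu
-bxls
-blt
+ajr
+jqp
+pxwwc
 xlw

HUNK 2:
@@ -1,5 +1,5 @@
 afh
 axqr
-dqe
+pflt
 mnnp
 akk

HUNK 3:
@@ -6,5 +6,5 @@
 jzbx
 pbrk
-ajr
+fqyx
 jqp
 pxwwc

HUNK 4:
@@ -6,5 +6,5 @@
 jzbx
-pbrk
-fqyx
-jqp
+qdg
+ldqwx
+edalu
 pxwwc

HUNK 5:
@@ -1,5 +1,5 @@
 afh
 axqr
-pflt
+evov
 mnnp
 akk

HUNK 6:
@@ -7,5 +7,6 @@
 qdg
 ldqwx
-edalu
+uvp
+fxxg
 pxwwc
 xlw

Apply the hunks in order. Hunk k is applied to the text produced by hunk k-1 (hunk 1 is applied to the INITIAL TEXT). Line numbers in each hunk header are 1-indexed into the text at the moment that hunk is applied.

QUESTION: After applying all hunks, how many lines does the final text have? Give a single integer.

Hunk 1: at line 7 remove [soaeu,bxls,blt] add [ajr,jqp,pxwwc] -> 11 lines: afh axqr dqe mnnp akk jzbx pbrk ajr jqp pxwwc xlw
Hunk 2: at line 1 remove [dqe] add [pflt] -> 11 lines: afh axqr pflt mnnp akk jzbx pbrk ajr jqp pxwwc xlw
Hunk 3: at line 6 remove [ajr] add [fqyx] -> 11 lines: afh axqr pflt mnnp akk jzbx pbrk fqyx jqp pxwwc xlw
Hunk 4: at line 6 remove [pbrk,fqyx,jqp] add [qdg,ldqwx,edalu] -> 11 lines: afh axqr pflt mnnp akk jzbx qdg ldqwx edalu pxwwc xlw
Hunk 5: at line 1 remove [pflt] add [evov] -> 11 lines: afh axqr evov mnnp akk jzbx qdg ldqwx edalu pxwwc xlw
Hunk 6: at line 7 remove [edalu] add [uvp,fxxg] -> 12 lines: afh axqr evov mnnp akk jzbx qdg ldqwx uvp fxxg pxwwc xlw
Final line count: 12

Answer: 12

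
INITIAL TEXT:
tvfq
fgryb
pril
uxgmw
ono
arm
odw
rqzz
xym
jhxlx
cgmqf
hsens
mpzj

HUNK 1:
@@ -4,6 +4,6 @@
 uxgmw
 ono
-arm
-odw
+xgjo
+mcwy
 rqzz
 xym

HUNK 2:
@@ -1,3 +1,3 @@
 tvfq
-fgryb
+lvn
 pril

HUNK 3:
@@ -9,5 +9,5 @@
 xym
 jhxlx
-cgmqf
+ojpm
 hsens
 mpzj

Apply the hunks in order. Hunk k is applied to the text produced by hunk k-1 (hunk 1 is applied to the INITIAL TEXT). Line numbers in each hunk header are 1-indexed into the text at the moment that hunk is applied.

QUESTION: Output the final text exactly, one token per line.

Answer: tvfq
lvn
pril
uxgmw
ono
xgjo
mcwy
rqzz
xym
jhxlx
ojpm
hsens
mpzj

Derivation:
Hunk 1: at line 4 remove [arm,odw] add [xgjo,mcwy] -> 13 lines: tvfq fgryb pril uxgmw ono xgjo mcwy rqzz xym jhxlx cgmqf hsens mpzj
Hunk 2: at line 1 remove [fgryb] add [lvn] -> 13 lines: tvfq lvn pril uxgmw ono xgjo mcwy rqzz xym jhxlx cgmqf hsens mpzj
Hunk 3: at line 9 remove [cgmqf] add [ojpm] -> 13 lines: tvfq lvn pril uxgmw ono xgjo mcwy rqzz xym jhxlx ojpm hsens mpzj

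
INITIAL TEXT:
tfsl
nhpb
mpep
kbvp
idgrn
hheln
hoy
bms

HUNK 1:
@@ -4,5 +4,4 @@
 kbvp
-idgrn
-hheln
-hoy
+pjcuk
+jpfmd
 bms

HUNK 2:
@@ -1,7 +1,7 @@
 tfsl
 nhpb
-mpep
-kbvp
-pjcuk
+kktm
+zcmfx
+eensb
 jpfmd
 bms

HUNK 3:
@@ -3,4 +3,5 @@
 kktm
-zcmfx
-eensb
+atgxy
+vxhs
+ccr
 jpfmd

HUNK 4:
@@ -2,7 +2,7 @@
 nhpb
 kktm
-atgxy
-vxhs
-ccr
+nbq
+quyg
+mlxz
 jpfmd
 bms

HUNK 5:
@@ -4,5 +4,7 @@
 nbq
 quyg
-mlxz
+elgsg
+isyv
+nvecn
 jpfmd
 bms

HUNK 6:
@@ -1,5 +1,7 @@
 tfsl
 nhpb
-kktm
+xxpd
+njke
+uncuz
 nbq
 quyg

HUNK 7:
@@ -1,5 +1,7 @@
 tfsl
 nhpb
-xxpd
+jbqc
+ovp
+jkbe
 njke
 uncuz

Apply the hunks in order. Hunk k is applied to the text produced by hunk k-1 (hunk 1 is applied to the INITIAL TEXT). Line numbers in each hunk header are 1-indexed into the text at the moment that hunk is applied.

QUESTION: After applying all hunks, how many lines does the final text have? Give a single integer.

Answer: 14

Derivation:
Hunk 1: at line 4 remove [idgrn,hheln,hoy] add [pjcuk,jpfmd] -> 7 lines: tfsl nhpb mpep kbvp pjcuk jpfmd bms
Hunk 2: at line 1 remove [mpep,kbvp,pjcuk] add [kktm,zcmfx,eensb] -> 7 lines: tfsl nhpb kktm zcmfx eensb jpfmd bms
Hunk 3: at line 3 remove [zcmfx,eensb] add [atgxy,vxhs,ccr] -> 8 lines: tfsl nhpb kktm atgxy vxhs ccr jpfmd bms
Hunk 4: at line 2 remove [atgxy,vxhs,ccr] add [nbq,quyg,mlxz] -> 8 lines: tfsl nhpb kktm nbq quyg mlxz jpfmd bms
Hunk 5: at line 4 remove [mlxz] add [elgsg,isyv,nvecn] -> 10 lines: tfsl nhpb kktm nbq quyg elgsg isyv nvecn jpfmd bms
Hunk 6: at line 1 remove [kktm] add [xxpd,njke,uncuz] -> 12 lines: tfsl nhpb xxpd njke uncuz nbq quyg elgsg isyv nvecn jpfmd bms
Hunk 7: at line 1 remove [xxpd] add [jbqc,ovp,jkbe] -> 14 lines: tfsl nhpb jbqc ovp jkbe njke uncuz nbq quyg elgsg isyv nvecn jpfmd bms
Final line count: 14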